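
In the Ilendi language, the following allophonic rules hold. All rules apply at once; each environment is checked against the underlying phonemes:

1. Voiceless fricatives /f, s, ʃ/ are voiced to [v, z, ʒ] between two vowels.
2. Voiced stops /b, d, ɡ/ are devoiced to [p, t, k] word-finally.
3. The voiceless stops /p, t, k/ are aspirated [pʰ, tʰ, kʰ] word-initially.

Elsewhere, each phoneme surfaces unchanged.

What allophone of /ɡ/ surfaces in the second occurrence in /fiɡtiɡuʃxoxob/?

/ɡ/ (between /i/ and /u/): rule 2 targets it, but not word-finally → unchanged [ɡ].

[ɡ]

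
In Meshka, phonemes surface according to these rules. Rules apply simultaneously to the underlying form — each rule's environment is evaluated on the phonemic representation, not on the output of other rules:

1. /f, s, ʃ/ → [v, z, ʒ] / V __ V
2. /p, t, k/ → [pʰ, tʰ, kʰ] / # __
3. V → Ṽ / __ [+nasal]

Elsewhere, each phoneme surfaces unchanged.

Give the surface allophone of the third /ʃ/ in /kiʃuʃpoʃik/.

[ʒ]

Rule 1 applies to /ʃ/ (between /o/ and /i/: between two vowels) → [ʒ].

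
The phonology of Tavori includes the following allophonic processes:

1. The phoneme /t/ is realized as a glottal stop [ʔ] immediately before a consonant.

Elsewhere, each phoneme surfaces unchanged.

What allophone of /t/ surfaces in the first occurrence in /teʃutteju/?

/t/ (word-initial): rule 1 targets it, but not immediately before a consonant → unchanged [t].

[t]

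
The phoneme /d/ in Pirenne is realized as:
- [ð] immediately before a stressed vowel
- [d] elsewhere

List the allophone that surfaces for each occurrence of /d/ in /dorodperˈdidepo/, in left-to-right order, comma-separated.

[d], [d], [ð], [d]

Occurrence 1 (position 1): no conditioning environment matches → elsewhere allophone [d].
Occurrence 2 (position 5): no conditioning environment matches → elsewhere allophone [d].
Occurrence 3 (position 9): immediately before a stressed vowel → [ð].
Occurrence 4 (position 11): no conditioning environment matches → elsewhere allophone [d].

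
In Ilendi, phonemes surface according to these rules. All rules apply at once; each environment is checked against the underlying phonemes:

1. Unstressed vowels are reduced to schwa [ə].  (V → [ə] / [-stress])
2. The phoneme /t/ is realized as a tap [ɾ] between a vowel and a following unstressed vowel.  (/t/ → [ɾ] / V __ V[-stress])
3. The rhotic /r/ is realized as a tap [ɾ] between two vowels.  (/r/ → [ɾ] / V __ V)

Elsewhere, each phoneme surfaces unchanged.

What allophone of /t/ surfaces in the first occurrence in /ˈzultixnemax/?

/t/ (between /l/ and /i/): rule 2 targets it, but not between a vowel and a following unstressed vowel → unchanged [t].

[t]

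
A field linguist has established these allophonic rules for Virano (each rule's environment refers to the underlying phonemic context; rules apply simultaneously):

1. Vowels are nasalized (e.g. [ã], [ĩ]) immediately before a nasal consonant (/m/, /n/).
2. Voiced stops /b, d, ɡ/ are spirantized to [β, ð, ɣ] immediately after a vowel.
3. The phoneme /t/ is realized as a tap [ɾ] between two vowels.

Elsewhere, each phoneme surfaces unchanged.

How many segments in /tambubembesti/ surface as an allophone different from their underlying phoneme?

3

Segments that undergo a rule: /a/ → [ã] (rule 1); /b/ → [β] (rule 2); /e/ → [ẽ] (rule 1).
All other segments surface unchanged.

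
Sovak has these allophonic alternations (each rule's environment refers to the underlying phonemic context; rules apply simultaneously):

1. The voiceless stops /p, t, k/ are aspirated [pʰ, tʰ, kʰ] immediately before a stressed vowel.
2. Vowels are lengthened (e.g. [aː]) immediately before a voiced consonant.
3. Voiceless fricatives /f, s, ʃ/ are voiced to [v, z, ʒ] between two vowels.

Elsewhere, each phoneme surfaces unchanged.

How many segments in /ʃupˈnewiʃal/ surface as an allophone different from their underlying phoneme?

Segments that undergo a rule: /e/ → [eː] (rule 2); /ʃ/ → [ʒ] (rule 3); /a/ → [aː] (rule 2).
All other segments surface unchanged.

3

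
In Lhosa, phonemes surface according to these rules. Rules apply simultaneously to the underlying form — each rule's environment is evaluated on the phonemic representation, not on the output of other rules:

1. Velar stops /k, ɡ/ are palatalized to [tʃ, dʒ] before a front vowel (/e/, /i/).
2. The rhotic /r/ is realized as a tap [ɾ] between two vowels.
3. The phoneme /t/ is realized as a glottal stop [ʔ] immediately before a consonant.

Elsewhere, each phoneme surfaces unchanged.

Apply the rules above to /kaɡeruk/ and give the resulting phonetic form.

[kadʒeɾuk]

/k/ (word-initial): rule 1 targets it, but not before a front vowel → unchanged [k].
/a/ (between /k/ and /ɡ/): no rule targets it → [a].
/ɡ/ (between /a/ and /e/) occurs before a front vowel → [dʒ] by rule 1.
/e/ stays [e].
/r/ meets the environment for rule 2 (between two vowels) → [ɾ].
/u/ (between /r/ and /k/) is unaffected → [u].
/k/ (word-final): rule 1 targets it, but not before a front vowel → unchanged [k].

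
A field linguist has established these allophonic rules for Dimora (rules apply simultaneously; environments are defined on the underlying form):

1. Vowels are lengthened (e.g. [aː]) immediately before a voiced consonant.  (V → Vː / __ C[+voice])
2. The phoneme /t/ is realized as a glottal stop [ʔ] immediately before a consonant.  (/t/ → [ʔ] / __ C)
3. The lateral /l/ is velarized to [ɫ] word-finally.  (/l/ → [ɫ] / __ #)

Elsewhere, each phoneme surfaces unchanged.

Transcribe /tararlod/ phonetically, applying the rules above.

[taːraːrloːd]

/t/ — word-initial; rule 2 does not apply here → [t].
/a/ — between /t/ and /r/, before a voiced consonant — surfaces as [aː] (rule 1).
/r/ — not in any rule's target class → [r].
/a/ — between /r/ and /r/, before a voiced consonant — surfaces as [aː] (rule 1).
/r/ — not in any rule's target class → [r].
/l/ (between /r/ and /o/): rule 3 targets it, but not word-finally → unchanged [l].
/o/ (between /l/ and /d/): before a voiced consonant, so rule 1 applies → [oː].
/d/ (word-final) is unaffected → [d].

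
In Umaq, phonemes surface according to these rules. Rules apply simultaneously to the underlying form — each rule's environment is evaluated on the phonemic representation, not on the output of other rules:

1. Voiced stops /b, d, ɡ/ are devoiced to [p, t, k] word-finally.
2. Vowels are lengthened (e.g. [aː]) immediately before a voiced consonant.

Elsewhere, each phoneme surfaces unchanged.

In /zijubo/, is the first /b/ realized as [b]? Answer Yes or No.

/b/ (between /u/ and /o/) fails the environment for rule 1, so it stays [b].
The actual realization is [b], which matches [b].

Yes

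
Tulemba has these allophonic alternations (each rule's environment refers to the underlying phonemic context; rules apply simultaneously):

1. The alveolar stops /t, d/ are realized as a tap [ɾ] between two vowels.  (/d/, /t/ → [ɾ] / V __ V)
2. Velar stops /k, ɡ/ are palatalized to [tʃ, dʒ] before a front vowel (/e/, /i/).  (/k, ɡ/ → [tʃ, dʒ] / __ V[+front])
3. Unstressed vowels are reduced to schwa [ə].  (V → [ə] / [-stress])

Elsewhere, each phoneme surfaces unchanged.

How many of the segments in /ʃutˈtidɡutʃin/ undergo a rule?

3

Segments that undergo a rule: /u/ → [ə] (rule 3); /u/ → [ə] (rule 3); /i/ → [ə] (rule 3).
All other segments surface unchanged.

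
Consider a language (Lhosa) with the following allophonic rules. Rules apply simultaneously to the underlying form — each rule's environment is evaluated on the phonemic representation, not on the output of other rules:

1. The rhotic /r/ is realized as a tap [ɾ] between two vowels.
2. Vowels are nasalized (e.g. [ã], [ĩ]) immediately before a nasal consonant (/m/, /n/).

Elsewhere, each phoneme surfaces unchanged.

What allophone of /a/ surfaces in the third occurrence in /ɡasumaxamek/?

[ã]

/a/ (between /x/ and /m/): before a nasal consonant, so rule 2 applies → [ã].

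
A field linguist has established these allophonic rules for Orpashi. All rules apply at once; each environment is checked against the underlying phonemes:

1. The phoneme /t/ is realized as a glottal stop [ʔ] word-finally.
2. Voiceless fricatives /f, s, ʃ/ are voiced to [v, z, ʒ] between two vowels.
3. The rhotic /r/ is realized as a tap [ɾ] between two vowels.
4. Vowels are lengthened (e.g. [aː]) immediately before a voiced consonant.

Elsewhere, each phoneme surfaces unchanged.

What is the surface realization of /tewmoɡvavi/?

[teːwmoːɡvaːvi]

/t/ (word-initial): rule 1 targets it, but not word-finally → unchanged [t].
Rule 4 applies to /e/ (between /t/ and /w/: before a voiced consonant) → [eː].
/w/ (between /e/ and /m/) is unaffected → [w].
/m/ (between /w/ and /o/) is unaffected → [m].
/o/ meets the environment for rule 4 (before a voiced consonant) → [oː].
/ɡ/ (between /o/ and /v/): no rule targets it → [ɡ].
/v/ — not in any rule's target class → [v].
/a/ (between /v/ and /v/) occurs before a voiced consonant → [aː] by rule 4.
/v/ (between /a/ and /i/) is unaffected → [v].
/i/ (word-final) is in the target of rule 4 but the environment (before a voiced consonant) is not met → [i].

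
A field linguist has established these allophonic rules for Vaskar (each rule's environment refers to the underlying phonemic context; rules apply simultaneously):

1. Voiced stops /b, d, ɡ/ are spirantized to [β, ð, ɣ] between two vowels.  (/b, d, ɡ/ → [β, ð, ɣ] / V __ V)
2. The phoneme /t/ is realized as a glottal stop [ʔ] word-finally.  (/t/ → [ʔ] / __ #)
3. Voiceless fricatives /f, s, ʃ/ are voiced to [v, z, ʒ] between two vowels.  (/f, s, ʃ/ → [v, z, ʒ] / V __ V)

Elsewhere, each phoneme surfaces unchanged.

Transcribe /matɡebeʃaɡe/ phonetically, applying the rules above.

/m/ (word-initial): no rule targets it → [m].
/a/ (between /m/ and /t/): no rule targets it → [a].
/t/ (between /a/ and /ɡ/) fails the environment for rule 2, so it stays [t].
/ɡ/ (between /t/ and /e/) is in the target of rule 1 but the environment (between two vowels) is not met → [ɡ].
/e/ (between /ɡ/ and /b/): no rule targets it → [e].
Rule 1 applies to /b/ (between /e/ and /e/: between two vowels) → [β].
/e/ (between /b/ and /ʃ/): no rule targets it → [e].
/ʃ/ — between /e/ and /a/, between two vowels — surfaces as [ʒ] (rule 3).
/a/ (between /ʃ/ and /ɡ/) is unaffected → [a].
/ɡ/ (between /a/ and /e/) occurs between two vowels → [ɣ] by rule 1.
/e/ stays [e].

[matɡeβeʒaɣe]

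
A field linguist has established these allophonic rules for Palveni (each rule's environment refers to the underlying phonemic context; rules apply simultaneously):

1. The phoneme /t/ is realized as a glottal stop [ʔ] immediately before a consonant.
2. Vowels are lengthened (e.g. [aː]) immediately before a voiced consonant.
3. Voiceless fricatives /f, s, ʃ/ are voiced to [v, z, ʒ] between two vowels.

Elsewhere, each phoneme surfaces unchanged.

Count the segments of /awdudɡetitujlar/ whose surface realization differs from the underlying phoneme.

4

Segments that undergo a rule: /a/ → [aː] (rule 2); /u/ → [uː] (rule 2); /u/ → [uː] (rule 2); /a/ → [aː] (rule 2).
All other segments surface unchanged.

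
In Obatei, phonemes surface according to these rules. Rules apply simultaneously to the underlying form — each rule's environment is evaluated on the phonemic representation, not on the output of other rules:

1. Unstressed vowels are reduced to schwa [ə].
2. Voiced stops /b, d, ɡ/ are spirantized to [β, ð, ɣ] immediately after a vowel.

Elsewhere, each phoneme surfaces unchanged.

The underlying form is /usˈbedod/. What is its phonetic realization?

[əsˈbeðəð]

/u/ — word-initial, in an unstressed syllable — surfaces as [ə] (rule 1).
/b/ (between /s/ and /e/) fails the environment for rule 2, so it stays [b].
/e/ (between /b/ and /d/) is in the target of rule 1 but the environment (in an unstressed syllable) is not met → [e].
Rule 2 applies to /d/ (between /e/ and /o/: immediately after a vowel) → [ð].
Rule 1 applies to /o/ (between /d/ and /d/: in an unstressed syllable) → [ə].
/d/ — word-final, immediately after a vowel — surfaces as [ð] (rule 2).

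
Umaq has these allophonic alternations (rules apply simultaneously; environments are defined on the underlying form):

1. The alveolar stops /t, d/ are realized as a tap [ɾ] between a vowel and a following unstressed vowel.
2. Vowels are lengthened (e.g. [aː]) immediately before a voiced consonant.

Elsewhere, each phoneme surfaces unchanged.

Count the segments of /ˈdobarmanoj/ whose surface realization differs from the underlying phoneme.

4

Segments that undergo a rule: /o/ → [oː] (rule 2); /a/ → [aː] (rule 2); /a/ → [aː] (rule 2); /o/ → [oː] (rule 2).
All other segments surface unchanged.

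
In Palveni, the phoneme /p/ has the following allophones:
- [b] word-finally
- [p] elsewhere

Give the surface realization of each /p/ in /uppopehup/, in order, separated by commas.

[p], [p], [p], [b]

Occurrence 1 (position 2): no conditioning environment matches → elsewhere allophone [p].
Occurrence 2 (position 3): no conditioning environment matches → elsewhere allophone [p].
Occurrence 3 (position 5): no conditioning environment matches → elsewhere allophone [p].
Occurrence 4 (position 9): word-finally → [b].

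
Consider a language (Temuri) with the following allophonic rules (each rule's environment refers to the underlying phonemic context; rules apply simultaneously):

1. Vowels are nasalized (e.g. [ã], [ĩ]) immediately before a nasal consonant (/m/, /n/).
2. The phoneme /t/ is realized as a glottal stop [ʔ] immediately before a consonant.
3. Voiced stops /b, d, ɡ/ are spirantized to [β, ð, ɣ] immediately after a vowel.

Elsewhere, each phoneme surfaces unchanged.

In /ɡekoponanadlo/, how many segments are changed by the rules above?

Segments that undergo a rule: /o/ → [õ] (rule 1); /a/ → [ã] (rule 1); /d/ → [ð] (rule 3).
All other segments surface unchanged.

3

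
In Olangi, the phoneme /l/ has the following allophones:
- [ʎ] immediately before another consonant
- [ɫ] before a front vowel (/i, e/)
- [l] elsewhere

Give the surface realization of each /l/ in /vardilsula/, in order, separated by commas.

[ʎ], [l]

Occurrence 1 (position 6): immediately before another consonant → [ʎ].
Occurrence 2 (position 9): no conditioning environment matches → elsewhere allophone [l].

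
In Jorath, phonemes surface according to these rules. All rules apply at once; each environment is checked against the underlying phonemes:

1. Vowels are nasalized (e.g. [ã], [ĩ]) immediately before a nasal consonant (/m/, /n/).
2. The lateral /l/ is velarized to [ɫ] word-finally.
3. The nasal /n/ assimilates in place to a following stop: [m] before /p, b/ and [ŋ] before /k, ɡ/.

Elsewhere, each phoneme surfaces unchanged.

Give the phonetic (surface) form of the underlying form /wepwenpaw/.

[wepwẽmpaw]

/w/ — not in any rule's target class → [w].
/e/ (between /w/ and /p/) is in the target of rule 1 but the environment (before a nasal consonant) is not met → [e].
/p/ (between /e/ and /w/): no rule targets it → [p].
/w/ (between /p/ and /e/): no rule targets it → [w].
/e/ — between /w/ and /n/, before a nasal consonant — surfaces as [ẽ] (rule 1).
Rule 3 applies to /n/ (between /e/ and /p/: before a labial or velar stop) → [m].
/p/ (between /n/ and /a/) is unaffected → [p].
/a/ (between /p/ and /w/): rule 1 targets it, but not before a nasal consonant → unchanged [a].
/w/ (word-final): no rule targets it → [w].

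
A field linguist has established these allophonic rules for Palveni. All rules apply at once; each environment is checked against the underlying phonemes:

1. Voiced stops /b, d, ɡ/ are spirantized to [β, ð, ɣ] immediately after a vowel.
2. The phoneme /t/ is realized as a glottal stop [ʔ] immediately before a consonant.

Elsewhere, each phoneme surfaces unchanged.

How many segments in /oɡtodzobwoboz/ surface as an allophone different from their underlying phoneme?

4

Segments that undergo a rule: /ɡ/ → [ɣ] (rule 1); /d/ → [ð] (rule 1); /b/ → [β] (rule 1); /b/ → [β] (rule 1).
All other segments surface unchanged.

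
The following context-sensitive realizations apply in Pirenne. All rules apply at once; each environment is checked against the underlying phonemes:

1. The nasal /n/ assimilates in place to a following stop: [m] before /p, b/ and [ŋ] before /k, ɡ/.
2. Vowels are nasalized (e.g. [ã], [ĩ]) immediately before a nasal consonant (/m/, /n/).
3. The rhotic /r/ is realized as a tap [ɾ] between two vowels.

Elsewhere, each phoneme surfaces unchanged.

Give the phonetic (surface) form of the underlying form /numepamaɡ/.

[nũmepãmaɡ]

/n/ (word-initial) is in the target of rule 1 but the environment (before a labial or velar stop) is not met → [n].
/u/ (between /n/ and /m/) occurs before a nasal consonant → [ũ] by rule 2.
/m/ stays [m].
/e/ (between /m/ and /p/): rule 2 targets it, but not before a nasal consonant → unchanged [e].
/p/ (between /e/ and /a/): no rule targets it → [p].
/a/ (between /p/ and /m/): before a nasal consonant, so rule 2 applies → [ã].
/m/ stays [m].
/a/ (between /m/ and /ɡ/): rule 2 targets it, but not before a nasal consonant → unchanged [a].
/ɡ/ — not in any rule's target class → [ɡ].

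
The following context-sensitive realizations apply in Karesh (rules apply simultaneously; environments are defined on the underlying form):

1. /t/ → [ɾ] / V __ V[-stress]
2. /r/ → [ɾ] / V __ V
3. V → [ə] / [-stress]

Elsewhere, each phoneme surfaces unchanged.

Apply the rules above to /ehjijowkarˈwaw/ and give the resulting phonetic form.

/e/ meets the environment for rule 3 (in an unstressed syllable) → [ə].
/i/ — between /j/ and /j/, in an unstressed syllable — surfaces as [ə] (rule 3).
/o/ (between /j/ and /w/): in an unstressed syllable, so rule 3 applies → [ə].
/a/ meets the environment for rule 3 (in an unstressed syllable) → [ə].
/r/ (between /a/ and /w/) fails the environment for rule 2, so it stays [r].
/a/ (between /w/ and /w/) fails the environment for rule 3, so it stays [a].

[əhjəjəwkərˈwaw]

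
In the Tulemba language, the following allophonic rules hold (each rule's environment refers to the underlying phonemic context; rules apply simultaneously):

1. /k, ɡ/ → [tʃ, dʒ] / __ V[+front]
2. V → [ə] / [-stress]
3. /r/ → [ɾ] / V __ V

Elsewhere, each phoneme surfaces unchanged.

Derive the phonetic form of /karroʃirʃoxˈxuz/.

/k/ (word-initial) is in the target of rule 1 but the environment (before a front vowel) is not met → [k].
/a/ meets the environment for rule 2 (in an unstressed syllable) → [ə].
/r/ — between /a/ and /r/; rule 3 does not apply here → [r].
/r/ (between /r/ and /o/): rule 3 targets it, but not between two vowels → unchanged [r].
/o/ (between /r/ and /ʃ/) occurs in an unstressed syllable → [ə] by rule 2.
/ʃ/ — not in any rule's target class → [ʃ].
Rule 2 applies to /i/ (between /ʃ/ and /r/: in an unstressed syllable) → [ə].
/r/ (between /i/ and /ʃ/): rule 3 targets it, but not between two vowels → unchanged [r].
/ʃ/ (between /r/ and /o/): no rule targets it → [ʃ].
/o/ meets the environment for rule 2 (in an unstressed syllable) → [ə].
/x/ — not in any rule's target class → [x].
/x/ stays [x].
/u/ — between /x/ and /z/; rule 2 does not apply here → [u].
/z/ — not in any rule's target class → [z].

[kərrəʃərʃəxˈxuz]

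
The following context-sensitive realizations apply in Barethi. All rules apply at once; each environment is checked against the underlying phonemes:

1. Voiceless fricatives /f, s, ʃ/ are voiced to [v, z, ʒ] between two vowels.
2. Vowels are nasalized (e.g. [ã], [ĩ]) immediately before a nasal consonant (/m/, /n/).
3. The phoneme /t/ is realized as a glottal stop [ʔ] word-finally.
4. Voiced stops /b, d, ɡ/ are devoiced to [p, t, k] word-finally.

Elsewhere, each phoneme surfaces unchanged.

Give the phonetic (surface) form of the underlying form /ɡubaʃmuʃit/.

/ɡ/ (word-initial) fails the environment for rule 4, so it stays [ɡ].
/u/ (between /ɡ/ and /b/): rule 2 targets it, but not before a nasal consonant → unchanged [u].
/b/ (between /u/ and /a/) is in the target of rule 4 but the environment (word-finally) is not met → [b].
/a/ (between /b/ and /ʃ/) fails the environment for rule 2, so it stays [a].
/ʃ/ — between /a/ and /m/; rule 1 does not apply here → [ʃ].
/m/ (between /ʃ/ and /u/) is unaffected → [m].
/u/ (between /m/ and /ʃ/) fails the environment for rule 2, so it stays [u].
/ʃ/ (between /u/ and /i/) occurs between two vowels → [ʒ] by rule 1.
/i/ (between /ʃ/ and /t/): rule 2 targets it, but not before a nasal consonant → unchanged [i].
/t/ (word-final) occurs word-finally → [ʔ] by rule 3.

[ɡubaʃmuʒiʔ]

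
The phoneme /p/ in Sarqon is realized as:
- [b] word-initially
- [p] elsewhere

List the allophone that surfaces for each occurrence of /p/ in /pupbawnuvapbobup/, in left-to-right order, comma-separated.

[b], [p], [p], [p]

Occurrence 1 (position 1): word-initially → [b].
Occurrence 2 (position 3): no conditioning environment matches → elsewhere allophone [p].
Occurrence 3 (position 11): no conditioning environment matches → elsewhere allophone [p].
Occurrence 4 (position 16): no conditioning environment matches → elsewhere allophone [p].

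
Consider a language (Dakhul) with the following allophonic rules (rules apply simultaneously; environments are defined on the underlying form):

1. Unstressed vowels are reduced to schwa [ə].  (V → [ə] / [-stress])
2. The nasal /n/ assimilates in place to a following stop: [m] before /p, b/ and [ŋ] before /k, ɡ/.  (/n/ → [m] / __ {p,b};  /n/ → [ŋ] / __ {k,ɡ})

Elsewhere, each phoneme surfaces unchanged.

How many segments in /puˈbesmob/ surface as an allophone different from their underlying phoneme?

2

Segments that undergo a rule: /u/ → [ə] (rule 1); /o/ → [ə] (rule 1).
All other segments surface unchanged.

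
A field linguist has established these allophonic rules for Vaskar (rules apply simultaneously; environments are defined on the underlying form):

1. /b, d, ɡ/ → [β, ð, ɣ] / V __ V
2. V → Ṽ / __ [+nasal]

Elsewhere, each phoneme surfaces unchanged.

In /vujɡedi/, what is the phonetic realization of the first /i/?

[i]

/i/ — word-final; rule 2 does not apply here → [i].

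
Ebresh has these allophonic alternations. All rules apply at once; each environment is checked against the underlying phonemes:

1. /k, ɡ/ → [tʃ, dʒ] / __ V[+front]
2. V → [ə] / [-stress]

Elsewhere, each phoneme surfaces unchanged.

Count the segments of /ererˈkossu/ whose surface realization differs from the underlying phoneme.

3

Segments that undergo a rule: /e/ → [ə] (rule 2); /e/ → [ə] (rule 2); /u/ → [ə] (rule 2).
All other segments surface unchanged.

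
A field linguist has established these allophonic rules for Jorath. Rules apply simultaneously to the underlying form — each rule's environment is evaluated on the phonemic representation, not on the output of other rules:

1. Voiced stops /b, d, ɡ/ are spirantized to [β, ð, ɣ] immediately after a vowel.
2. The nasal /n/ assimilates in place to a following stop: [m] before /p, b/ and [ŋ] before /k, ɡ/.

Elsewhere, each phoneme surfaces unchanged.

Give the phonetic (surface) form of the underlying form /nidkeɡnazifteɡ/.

[niðkeɣnazifteɣ]

/n/ (word-initial) fails the environment for rule 2, so it stays [n].
/i/ (between /n/ and /d/): no rule targets it → [i].
/d/ (between /i/ and /k/): immediately after a vowel, so rule 1 applies → [ð].
/k/ (between /d/ and /e/): no rule targets it → [k].
/e/ — not in any rule's target class → [e].
/ɡ/ (between /e/ and /n/) occurs immediately after a vowel → [ɣ] by rule 1.
/n/ (between /ɡ/ and /a/): rule 2 targets it, but not before a labial or velar stop → unchanged [n].
/a/ stays [a].
/z/ stays [z].
/i/ (between /z/ and /f/) is unaffected → [i].
/f/ (between /i/ and /t/) is unaffected → [f].
/t/ (between /f/ and /e/): no rule targets it → [t].
/e/ stays [e].
Rule 1 applies to /ɡ/ (word-final: immediately after a vowel) → [ɣ].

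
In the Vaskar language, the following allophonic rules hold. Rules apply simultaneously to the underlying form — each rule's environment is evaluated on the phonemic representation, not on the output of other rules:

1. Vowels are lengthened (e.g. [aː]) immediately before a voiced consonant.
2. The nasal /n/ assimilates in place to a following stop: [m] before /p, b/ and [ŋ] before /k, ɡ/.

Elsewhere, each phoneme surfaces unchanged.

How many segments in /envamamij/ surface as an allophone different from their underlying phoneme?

4

Segments that undergo a rule: /e/ → [eː] (rule 1); /a/ → [aː] (rule 1); /a/ → [aː] (rule 1); /i/ → [iː] (rule 1).
All other segments surface unchanged.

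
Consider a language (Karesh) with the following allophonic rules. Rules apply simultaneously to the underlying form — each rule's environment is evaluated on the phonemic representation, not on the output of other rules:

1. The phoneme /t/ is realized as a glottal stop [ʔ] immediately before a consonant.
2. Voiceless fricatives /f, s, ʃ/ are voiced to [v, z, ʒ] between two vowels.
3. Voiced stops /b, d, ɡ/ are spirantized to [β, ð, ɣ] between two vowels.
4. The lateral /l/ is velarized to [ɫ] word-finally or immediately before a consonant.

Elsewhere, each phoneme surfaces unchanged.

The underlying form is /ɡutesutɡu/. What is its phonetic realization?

[ɡutezuʔɡu]

/ɡ/ (word-initial) is in the target of rule 3 but the environment (between two vowels) is not met → [ɡ].
/u/ (between /ɡ/ and /t/): no rule targets it → [u].
/t/ (between /u/ and /e/): rule 1 targets it, but not immediately before a consonant → unchanged [t].
/e/ stays [e].
/s/ meets the environment for rule 2 (between two vowels) → [z].
/u/ stays [u].
/t/ (between /u/ and /ɡ/): immediately before a consonant, so rule 1 applies → [ʔ].
/ɡ/ (between /t/ and /u/) is in the target of rule 3 but the environment (between two vowels) is not met → [ɡ].
/u/ stays [u].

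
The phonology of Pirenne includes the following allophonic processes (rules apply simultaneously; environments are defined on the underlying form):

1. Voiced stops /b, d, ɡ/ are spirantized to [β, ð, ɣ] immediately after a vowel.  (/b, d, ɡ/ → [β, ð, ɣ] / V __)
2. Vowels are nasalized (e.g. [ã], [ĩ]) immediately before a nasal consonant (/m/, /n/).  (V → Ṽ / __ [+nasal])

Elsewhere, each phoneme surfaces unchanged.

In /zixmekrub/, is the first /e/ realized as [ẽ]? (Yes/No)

No

/e/ (between /m/ and /k/): rule 2 targets it, but not before a nasal consonant → unchanged [e].
The actual realization is [e], not [ẽ].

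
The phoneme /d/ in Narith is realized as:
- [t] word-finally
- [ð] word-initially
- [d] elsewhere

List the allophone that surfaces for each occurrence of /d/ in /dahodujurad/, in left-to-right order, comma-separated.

[ð], [d], [t]

Occurrence 1 (position 1): word-initially → [ð].
Occurrence 2 (position 5): no conditioning environment matches → elsewhere allophone [d].
Occurrence 3 (position 11): word-finally → [t].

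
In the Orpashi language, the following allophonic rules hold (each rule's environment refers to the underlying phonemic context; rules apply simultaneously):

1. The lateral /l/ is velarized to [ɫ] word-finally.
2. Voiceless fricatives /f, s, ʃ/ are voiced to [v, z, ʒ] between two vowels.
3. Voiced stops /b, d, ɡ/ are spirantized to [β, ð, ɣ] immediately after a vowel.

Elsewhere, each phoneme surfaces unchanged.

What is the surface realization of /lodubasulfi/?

[loðuβazulfi]

/l/ — word-initial; rule 1 does not apply here → [l].
/o/ (between /l/ and /d/): no rule targets it → [o].
/d/ — between /o/ and /u/, immediately after a vowel — surfaces as [ð] (rule 3).
/u/ — not in any rule's target class → [u].
/b/ — between /u/ and /a/, immediately after a vowel — surfaces as [β] (rule 3).
/a/ stays [a].
/s/ (between /a/ and /u/): between two vowels, so rule 2 applies → [z].
/u/ (between /s/ and /l/) is unaffected → [u].
/l/ (between /u/ and /f/) fails the environment for rule 1, so it stays [l].
/f/ (between /l/ and /i/) is in the target of rule 2 but the environment (between two vowels) is not met → [f].
/i/ (word-final): no rule targets it → [i].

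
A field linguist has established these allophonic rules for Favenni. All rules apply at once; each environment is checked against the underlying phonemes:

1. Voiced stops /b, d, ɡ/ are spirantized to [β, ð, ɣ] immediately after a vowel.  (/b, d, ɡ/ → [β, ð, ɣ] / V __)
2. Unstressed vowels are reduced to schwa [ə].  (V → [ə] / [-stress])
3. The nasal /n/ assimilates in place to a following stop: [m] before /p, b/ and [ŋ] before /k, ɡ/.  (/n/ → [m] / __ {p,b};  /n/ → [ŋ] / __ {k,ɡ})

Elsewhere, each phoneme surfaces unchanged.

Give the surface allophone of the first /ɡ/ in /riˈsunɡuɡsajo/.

/ɡ/ (between /n/ and /u/): rule 1 targets it, but not immediately after a vowel → unchanged [ɡ].

[ɡ]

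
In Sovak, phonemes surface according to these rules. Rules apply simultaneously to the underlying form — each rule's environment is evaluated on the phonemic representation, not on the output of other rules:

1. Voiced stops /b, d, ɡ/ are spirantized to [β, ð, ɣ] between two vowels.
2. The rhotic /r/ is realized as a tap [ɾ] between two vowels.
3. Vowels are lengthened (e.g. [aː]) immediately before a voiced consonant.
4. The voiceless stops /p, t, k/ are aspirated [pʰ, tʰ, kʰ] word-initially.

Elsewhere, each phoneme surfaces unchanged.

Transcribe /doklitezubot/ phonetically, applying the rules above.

[dokliteːzuːβot]

/d/ (word-initial) fails the environment for rule 1, so it stays [d].
/o/ (between /d/ and /k/) is in the target of rule 3 but the environment (before a voiced consonant) is not met → [o].
/k/ — between /o/ and /l/; rule 4 does not apply here → [k].
/l/ — not in any rule's target class → [l].
/i/ (between /l/ and /t/) fails the environment for rule 3, so it stays [i].
/t/ (between /i/ and /e/) is in the target of rule 4 but the environment (word-initially) is not met → [t].
/e/ (between /t/ and /z/) occurs before a voiced consonant → [eː] by rule 3.
/z/ (between /e/ and /u/): no rule targets it → [z].
Rule 3 applies to /u/ (between /z/ and /b/: before a voiced consonant) → [uː].
/b/ (between /u/ and /o/) occurs between two vowels → [β] by rule 1.
/o/ (between /b/ and /t/) fails the environment for rule 3, so it stays [o].
/t/ — word-final; rule 4 does not apply here → [t].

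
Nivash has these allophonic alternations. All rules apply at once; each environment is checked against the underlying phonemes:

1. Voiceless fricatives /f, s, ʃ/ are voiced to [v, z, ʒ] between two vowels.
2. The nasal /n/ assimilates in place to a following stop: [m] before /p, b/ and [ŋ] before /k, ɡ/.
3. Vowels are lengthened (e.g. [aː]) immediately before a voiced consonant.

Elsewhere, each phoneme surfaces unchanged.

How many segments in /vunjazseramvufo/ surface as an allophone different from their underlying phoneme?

5

Segments that undergo a rule: /u/ → [uː] (rule 3); /a/ → [aː] (rule 3); /e/ → [eː] (rule 3); /a/ → [aː] (rule 3); /f/ → [v] (rule 1).
All other segments surface unchanged.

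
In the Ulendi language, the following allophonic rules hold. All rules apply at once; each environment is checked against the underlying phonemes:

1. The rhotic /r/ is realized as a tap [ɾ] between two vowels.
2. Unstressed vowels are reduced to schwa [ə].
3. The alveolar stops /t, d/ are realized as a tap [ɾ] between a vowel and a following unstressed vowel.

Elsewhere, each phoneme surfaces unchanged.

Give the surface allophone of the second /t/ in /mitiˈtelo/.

/t/ (between /i/ and /e/) is in the target of rule 3 but the environment (between a vowel and a following unstressed vowel) is not met → [t].

[t]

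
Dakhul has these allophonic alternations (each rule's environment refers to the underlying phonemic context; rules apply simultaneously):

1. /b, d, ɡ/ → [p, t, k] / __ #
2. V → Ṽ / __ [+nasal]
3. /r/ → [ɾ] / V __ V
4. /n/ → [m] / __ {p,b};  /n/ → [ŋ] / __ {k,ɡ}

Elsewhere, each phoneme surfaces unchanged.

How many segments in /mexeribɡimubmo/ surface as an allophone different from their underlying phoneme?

2

Segments that undergo a rule: /r/ → [ɾ] (rule 3); /i/ → [ĩ] (rule 2).
All other segments surface unchanged.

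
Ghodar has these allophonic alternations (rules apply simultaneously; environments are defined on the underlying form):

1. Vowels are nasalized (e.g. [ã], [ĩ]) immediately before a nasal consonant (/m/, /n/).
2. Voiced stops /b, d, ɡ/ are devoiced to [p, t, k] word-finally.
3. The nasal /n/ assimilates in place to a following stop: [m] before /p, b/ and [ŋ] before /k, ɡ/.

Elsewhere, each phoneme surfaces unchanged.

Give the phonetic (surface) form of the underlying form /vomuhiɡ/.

[võmuhik]

/v/ stays [v].
/o/ meets the environment for rule 1 (before a nasal consonant) → [õ].
/m/ — not in any rule's target class → [m].
/u/ (between /m/ and /h/): rule 1 targets it, but not before a nasal consonant → unchanged [u].
/h/ (between /u/ and /i/) is unaffected → [h].
/i/ (between /h/ and /ɡ/) fails the environment for rule 1, so it stays [i].
/ɡ/ meets the environment for rule 2 (word-finally) → [k].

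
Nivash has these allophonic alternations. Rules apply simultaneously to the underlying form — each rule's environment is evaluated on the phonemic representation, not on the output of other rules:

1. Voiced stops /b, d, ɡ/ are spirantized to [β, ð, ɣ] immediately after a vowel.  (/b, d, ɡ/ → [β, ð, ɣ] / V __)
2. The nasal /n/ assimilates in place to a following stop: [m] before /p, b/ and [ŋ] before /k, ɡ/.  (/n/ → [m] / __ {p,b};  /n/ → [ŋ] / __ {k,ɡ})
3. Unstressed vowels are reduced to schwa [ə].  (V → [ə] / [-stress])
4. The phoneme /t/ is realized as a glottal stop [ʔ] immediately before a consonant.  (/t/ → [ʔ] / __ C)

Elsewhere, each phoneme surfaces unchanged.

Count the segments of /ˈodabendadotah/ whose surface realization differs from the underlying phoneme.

Segments that undergo a rule: /d/ → [ð] (rule 1); /a/ → [ə] (rule 3); /b/ → [β] (rule 1); /e/ → [ə] (rule 3); /a/ → [ə] (rule 3); /d/ → [ð] (rule 1); /o/ → [ə] (rule 3); /a/ → [ə] (rule 3).
All other segments surface unchanged.

8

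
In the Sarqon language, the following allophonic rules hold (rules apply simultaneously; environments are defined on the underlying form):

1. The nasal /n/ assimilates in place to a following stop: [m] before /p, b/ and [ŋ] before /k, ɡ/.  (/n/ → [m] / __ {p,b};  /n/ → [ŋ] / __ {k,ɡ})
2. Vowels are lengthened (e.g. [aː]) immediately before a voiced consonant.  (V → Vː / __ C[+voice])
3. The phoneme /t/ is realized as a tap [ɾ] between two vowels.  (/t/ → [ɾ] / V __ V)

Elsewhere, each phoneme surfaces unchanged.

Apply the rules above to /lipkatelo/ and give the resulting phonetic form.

/l/ — not in any rule's target class → [l].
/i/ (between /l/ and /p/): rule 2 targets it, but not before a voiced consonant → unchanged [i].
/p/ stays [p].
/k/ (between /p/ and /a/): no rule targets it → [k].
/a/ (between /k/ and /t/) fails the environment for rule 2, so it stays [a].
Rule 3 applies to /t/ (between /a/ and /e/: between two vowels) → [ɾ].
/e/ (between /t/ and /l/) occurs before a voiced consonant → [eː] by rule 2.
/l/ — not in any rule's target class → [l].
/o/ — word-final; rule 2 does not apply here → [o].

[lipkaɾeːlo]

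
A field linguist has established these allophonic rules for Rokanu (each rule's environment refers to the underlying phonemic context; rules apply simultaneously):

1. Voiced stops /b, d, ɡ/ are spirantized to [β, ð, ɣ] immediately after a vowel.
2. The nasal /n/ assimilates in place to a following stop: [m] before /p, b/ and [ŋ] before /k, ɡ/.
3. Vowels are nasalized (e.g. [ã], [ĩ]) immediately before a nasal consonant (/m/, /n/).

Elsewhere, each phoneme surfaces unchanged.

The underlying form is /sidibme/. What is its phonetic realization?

[siðiβme]

/s/ (word-initial) is unaffected → [s].
/i/ (between /s/ and /d/): rule 3 targets it, but not before a nasal consonant → unchanged [i].
/d/ (between /i/ and /i/): immediately after a vowel, so rule 1 applies → [ð].
/i/ (between /d/ and /b/): rule 3 targets it, but not before a nasal consonant → unchanged [i].
/b/ (between /i/ and /m/) occurs immediately after a vowel → [β] by rule 1.
/m/ (between /b/ and /e/): no rule targets it → [m].
/e/ (word-final) fails the environment for rule 3, so it stays [e].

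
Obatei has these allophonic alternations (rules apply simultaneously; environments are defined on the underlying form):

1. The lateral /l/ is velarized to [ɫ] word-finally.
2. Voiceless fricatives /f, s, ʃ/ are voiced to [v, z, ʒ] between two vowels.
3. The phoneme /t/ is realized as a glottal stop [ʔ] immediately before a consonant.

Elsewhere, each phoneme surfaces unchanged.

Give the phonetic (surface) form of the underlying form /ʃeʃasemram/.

[ʃeʒazemram]

/ʃ/ — word-initial; rule 2 does not apply here → [ʃ].
/ʃ/ (between /e/ and /a/): between two vowels, so rule 2 applies → [ʒ].
/s/ (between /a/ and /e/): between two vowels, so rule 2 applies → [z].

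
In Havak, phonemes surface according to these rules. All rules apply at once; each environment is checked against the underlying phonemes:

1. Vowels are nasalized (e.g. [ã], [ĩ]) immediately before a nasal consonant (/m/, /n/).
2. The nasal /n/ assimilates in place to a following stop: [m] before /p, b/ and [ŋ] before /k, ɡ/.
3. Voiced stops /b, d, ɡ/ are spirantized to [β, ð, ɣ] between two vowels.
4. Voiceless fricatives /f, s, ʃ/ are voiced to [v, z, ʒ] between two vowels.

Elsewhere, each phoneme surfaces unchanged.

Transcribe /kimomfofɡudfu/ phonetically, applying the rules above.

[kĩmõmfofɡudfu]

Rule 1 applies to /i/ (between /k/ and /m/: before a nasal consonant) → [ĩ].
/o/ meets the environment for rule 1 (before a nasal consonant) → [õ].
/f/ (between /m/ and /o/) is in the target of rule 4 but the environment (between two vowels) is not met → [f].
/o/ — between /f/ and /f/; rule 1 does not apply here → [o].
/f/ (between /o/ and /ɡ/) fails the environment for rule 4, so it stays [f].
/ɡ/ (between /f/ and /u/) is in the target of rule 3 but the environment (between two vowels) is not met → [ɡ].
/u/ (between /ɡ/ and /d/) fails the environment for rule 1, so it stays [u].
/d/ (between /u/ and /f/) is in the target of rule 3 but the environment (between two vowels) is not met → [d].
/f/ (between /d/ and /u/): rule 4 targets it, but not between two vowels → unchanged [f].
/u/ — word-final; rule 1 does not apply here → [u].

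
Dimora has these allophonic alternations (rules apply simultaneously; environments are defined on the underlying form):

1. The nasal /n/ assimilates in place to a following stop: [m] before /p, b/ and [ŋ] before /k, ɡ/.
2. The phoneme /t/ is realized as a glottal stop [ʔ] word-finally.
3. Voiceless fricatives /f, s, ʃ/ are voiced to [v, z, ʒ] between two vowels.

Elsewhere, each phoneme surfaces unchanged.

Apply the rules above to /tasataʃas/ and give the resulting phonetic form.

[tazataʒas]

/t/ (word-initial) is in the target of rule 2 but the environment (word-finally) is not met → [t].
/a/ stays [a].
Rule 3 applies to /s/ (between /a/ and /a/: between two vowels) → [z].
/a/ stays [a].
/t/ (between /a/ and /a/) fails the environment for rule 2, so it stays [t].
/a/ (between /t/ and /ʃ/): no rule targets it → [a].
/ʃ/ — between /a/ and /a/, between two vowels — surfaces as [ʒ] (rule 3).
/a/ — not in any rule's target class → [a].
/s/ — word-final; rule 3 does not apply here → [s].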